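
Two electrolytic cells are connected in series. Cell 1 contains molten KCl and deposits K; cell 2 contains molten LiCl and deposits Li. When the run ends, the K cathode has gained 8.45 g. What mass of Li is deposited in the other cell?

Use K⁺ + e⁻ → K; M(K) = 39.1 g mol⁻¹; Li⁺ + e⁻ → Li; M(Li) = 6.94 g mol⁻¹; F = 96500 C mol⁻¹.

1.50 g

n(K) = 8.45 / 39.1 = 0.2161 mol.
Since K⁺ + e⁻ → K, n(e⁻) passed = 1 × 0.2161 = 0.2161 mol.
Cells in series carry the same charge, so the same 0.2161 mol of electrons passes through cell 2.
Li⁺ + e⁻ → Li, so n(Li) = 0.2161 / 1 = 0.2161 mol.
m(Li) = 0.2161 × 6.94 = 1.50 g.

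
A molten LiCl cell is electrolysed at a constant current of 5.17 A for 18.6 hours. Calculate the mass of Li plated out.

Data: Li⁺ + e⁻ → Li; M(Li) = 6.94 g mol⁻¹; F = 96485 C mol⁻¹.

24.9 g

Q = I·t = 5.170 A × 66960 s = 346200 C.
n(e⁻) = Q/F = 346200 / 96485 = 3.588 mol.
Li⁺ + e⁻ → Li, so n(Li) = n(e⁻)/1 = 3.588 mol.
m = n·M = 3.588 × 6.94 = 24.9 g.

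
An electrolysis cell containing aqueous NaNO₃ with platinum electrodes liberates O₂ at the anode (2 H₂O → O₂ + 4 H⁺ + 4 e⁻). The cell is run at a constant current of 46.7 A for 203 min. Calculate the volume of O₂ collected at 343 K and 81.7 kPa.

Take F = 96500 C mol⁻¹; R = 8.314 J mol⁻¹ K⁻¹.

Q = I·t = 46.70 A × 12180 s = 568800 C.
n(e⁻) = Q/F = 568800 / 96500 = 5.894 mol.
4 electrons are transferred per O₂ molecule, so n(O₂) = 5.894 / 4 = 1.474 mol.
V = nRT/P = (1.474 × 8.314 × 343) / (81.7 × 10³ Pa) = 0.0514 m³ = 51.4 L.

51.4 L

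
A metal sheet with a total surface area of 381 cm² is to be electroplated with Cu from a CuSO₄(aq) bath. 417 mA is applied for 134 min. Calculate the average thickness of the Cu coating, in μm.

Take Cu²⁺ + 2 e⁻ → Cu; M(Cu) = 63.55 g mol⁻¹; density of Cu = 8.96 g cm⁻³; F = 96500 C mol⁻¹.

Q = I·t = 0.4170 × 8040.0 = 3353 C; n(e⁻) = 0.03474 mol.
n(Cu) = n(e⁻)/2 = 0.01737 mol, so m = 0.01737 × 63.55 = 1.104 g.
Volume = m/ρ = 1.104 / 8.96 = 0.1232 cm³.
Thickness = V/A = 0.1232 / 381 = 3.23 × 10⁻⁴ cm = 3.23 μm.

3.23 μm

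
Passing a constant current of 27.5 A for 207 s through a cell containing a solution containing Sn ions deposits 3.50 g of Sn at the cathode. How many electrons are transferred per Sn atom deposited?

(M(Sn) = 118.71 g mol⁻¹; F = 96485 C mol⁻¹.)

2

Q = I·t = 27.50 A × 207.00 s = 5692 C, so n(e⁻) = 5692/96485 = 0.05900 mol.
n(Sn) deposited = 3.50 / 118.71 = 0.02948 mol.
Electrons per atom = n(e⁻)/n(Sn) = 0.05900 / 0.02948 = 2.00 ≈ 2, so the ion is Sn²⁺.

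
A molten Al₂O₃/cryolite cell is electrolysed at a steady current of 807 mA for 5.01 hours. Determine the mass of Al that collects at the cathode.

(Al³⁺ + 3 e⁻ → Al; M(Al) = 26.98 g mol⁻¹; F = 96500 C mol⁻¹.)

1.36 g

Q = I·t = 0.8070 A × 18036 s = 14560 C.
n(e⁻) = Q/F = 14560 / 96500 = 0.1508 mol.
Al³⁺ + 3 e⁻ → Al, so n(Al) = n(e⁻)/3 = 0.05028 mol.
m = n·M = 0.05028 × 26.98 = 1.36 g.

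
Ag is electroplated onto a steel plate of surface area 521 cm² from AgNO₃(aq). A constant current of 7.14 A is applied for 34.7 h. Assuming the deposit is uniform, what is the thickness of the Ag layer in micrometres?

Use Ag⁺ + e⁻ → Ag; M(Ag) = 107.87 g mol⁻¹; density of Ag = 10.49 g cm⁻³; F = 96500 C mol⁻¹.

1820 μm

Q = I·t = 7.140 × 124920 = 891900 C; n(e⁻) = 9.243 mol.
n(Ag) = n(e⁻)/1 = 9.243 mol, so m = 9.243 × 107.87 = 997.0 g.
Volume = m/ρ = 997.0 / 10.49 = 95.04 cm³.
Thickness = V/A = 95.04 / 521 = 0.182 cm = 1820 μm.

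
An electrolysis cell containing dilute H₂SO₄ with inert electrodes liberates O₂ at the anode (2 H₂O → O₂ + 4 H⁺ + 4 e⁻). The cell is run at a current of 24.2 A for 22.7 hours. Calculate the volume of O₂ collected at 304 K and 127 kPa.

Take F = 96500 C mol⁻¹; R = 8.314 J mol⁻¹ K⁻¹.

Q = I·t = 24.20 A × 81720 s = 1978000 C.
n(e⁻) = Q/F = 1978000 / 96500 = 20.49 mol.
4 electrons are transferred per O₂ molecule, so n(O₂) = 20.49 / 4 = 5.123 mol.
V = nRT/P = (5.123 × 8.314 × 304) / (127 × 10³ Pa) = 0.102 m³ = 102 L.

102 L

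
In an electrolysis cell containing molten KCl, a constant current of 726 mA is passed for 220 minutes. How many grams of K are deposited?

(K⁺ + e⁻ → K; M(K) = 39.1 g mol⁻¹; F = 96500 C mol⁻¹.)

Q = I·t = 0.7260 A × 13200 s = 9583 C.
n(e⁻) = Q/F = 9583 / 96500 = 0.09931 mol.
K⁺ + e⁻ → K, so n(K) = n(e⁻)/1 = 0.09931 mol.
m = n·M = 0.09931 × 39.1 = 3.88 g.

3.88 g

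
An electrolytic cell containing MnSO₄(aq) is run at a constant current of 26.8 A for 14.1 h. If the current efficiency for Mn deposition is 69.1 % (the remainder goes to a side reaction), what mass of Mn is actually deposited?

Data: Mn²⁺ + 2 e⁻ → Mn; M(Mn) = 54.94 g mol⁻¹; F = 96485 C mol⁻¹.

Q = I·t = 26.80 × 50760 = 1360000 C.
n(e⁻) = 1360000/96485 = 14.10 mol; theoretically n(Mn) = 14.10/2 = 7.050 mol, m_theo = 387.3 g.
At 69.1 % efficiency, m_actual = 0.691 × 387.3 = 268 g.

268 g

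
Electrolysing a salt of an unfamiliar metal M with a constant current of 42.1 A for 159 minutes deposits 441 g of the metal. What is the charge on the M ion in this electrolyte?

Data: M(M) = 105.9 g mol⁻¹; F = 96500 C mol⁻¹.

Q = I·t = 42.10 A × 9540.0 s = 401600 C, so n(e⁻) = 401600/96500 = 4.162 mol.
n(M) deposited = 441 / 105.9 = 4.164 mol.
Electrons per atom = n(e⁻)/n(M) = 4.162 / 4.164 = 0.999 ≈ 1, so the ion is M⁺.

+1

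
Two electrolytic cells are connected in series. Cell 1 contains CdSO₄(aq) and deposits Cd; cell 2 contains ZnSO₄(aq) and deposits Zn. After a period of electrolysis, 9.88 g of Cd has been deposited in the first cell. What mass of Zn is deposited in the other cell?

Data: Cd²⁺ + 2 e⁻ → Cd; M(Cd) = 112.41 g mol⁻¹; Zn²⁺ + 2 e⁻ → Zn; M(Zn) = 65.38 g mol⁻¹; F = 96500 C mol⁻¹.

n(Cd) = 9.88 / 112.41 = 0.08789 mol.
Since Cd²⁺ + 2 e⁻ → Cd, n(e⁻) passed = 2 × 0.08789 = 0.1758 mol.
Cells in series carry the same charge, so the same 0.1758 mol of electrons passes through cell 2.
Zn²⁺ + 2 e⁻ → Zn, so n(Zn) = 0.1758 / 2 = 0.08789 mol.
m(Zn) = 0.08789 × 65.38 = 5.75 g.

5.75 g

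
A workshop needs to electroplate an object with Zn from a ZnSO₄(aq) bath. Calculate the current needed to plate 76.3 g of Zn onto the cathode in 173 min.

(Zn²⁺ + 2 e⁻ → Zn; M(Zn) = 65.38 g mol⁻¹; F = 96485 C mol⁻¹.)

n(Zn) = 76.3 / 65.38 = 1.167 mol.
n(e⁻) = 2 × 1.167 = 2.334 mol.
Q = n(e⁻)·F = 2.334 × 96485 = 225200 C.
I = Q/t = 225200 / 10380 s = 21.7 A.

21.7 A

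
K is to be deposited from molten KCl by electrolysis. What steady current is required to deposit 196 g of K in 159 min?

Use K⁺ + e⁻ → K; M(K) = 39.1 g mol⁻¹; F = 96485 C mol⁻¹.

50.7 A

n(K) = 196 / 39.1 = 5.013 mol.
n(e⁻) = 1 × 5.013 = 5.013 mol.
Q = n(e⁻)·F = 5.013 × 96485 = 483700 C.
I = Q/t = 483700 / 9540.0 s = 50.7 A.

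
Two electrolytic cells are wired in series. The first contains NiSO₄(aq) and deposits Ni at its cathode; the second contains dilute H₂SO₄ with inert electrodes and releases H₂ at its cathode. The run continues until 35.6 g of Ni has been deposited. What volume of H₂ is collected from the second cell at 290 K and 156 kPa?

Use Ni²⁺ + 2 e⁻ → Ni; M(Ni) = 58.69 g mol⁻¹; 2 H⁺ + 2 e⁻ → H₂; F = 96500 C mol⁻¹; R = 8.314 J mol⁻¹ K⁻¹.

n(Ni) = 35.6 / 58.69 = 0.6066 mol, so n(e⁻) = 2 × 0.6066 = 1.213 mol.
The cells are in series, so the same 1.213 mol of electrons passes through the second cell.
2 H⁺ + 2 e⁻ → H₂ — 2 mol e⁻ per mol H₂, so n(H₂) = 1.213/2 = 0.6066 mol.
V = nRT/P = (0.6066 × 8.314 × 290) / (156 × 10³) = 0.00937 m³ = 9.37 L.

9.37 L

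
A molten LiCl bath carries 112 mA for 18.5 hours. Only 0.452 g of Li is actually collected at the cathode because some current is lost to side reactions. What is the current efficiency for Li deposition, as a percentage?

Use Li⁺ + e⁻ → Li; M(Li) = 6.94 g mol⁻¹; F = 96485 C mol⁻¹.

84.2 %

Q = I·t = 0.1120 × 66600 = 7459 C; n(e⁻) = 7459/96485 = 0.07731 mol.
Theoretical n(Li) = n(e⁻)/1 = 0.07731 mol, i.e. m_theo = 0.07731 × 6.94 = 0.5365 g.
Efficiency = m_actual / m_theo = 0.452 / 0.5365 = 84.2 %.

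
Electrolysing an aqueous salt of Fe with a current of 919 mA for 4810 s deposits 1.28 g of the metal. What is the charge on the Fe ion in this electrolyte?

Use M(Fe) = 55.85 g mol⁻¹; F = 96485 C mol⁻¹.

Q = I·t = 0.9190 A × 4810.0 s = 4420 C, so n(e⁻) = 4420/96485 = 0.04581 mol.
n(Fe) deposited = 1.28 / 55.85 = 0.02292 mol.
Electrons per atom = n(e⁻)/n(Fe) = 0.04581 / 0.02292 = 2.00 ≈ 2, so the ion is Fe²⁺.

+2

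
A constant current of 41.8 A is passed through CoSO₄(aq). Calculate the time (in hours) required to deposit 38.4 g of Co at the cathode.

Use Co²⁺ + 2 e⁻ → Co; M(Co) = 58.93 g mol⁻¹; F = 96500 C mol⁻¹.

0.836 h

n(Co) = m/M = 38.4 / 58.93 = 0.6516 mol.
Each Co atom requires 2 electrons, so n(e⁻) = 2 × 0.6516 = 1.303 mol.
Q = n(e⁻)·F = 1.303 × 96500 = 125800 C.
t = Q/I = 125800 / 41.80 A = 3009 s = 0.836 h.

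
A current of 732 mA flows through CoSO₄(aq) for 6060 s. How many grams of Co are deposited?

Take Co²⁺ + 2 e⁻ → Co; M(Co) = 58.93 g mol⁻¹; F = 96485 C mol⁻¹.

1.35 g

Q = I·t = 0.7320 A × 6060.0 s = 4436 C.
n(e⁻) = Q/F = 4436 / 96485 = 0.04598 mol.
Co²⁺ + 2 e⁻ → Co, so n(Co) = n(e⁻)/2 = 0.02299 mol.
m = n·M = 0.02299 × 58.93 = 1.35 g.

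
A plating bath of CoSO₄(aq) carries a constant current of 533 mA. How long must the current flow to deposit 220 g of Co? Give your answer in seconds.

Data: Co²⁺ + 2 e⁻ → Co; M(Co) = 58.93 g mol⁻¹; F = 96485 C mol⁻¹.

n(Co) = m/M = 220 / 58.93 = 3.733 mol.
Each Co atom requires 2 electrons, so n(e⁻) = 2 × 3.733 = 7.466 mol.
Q = n(e⁻)·F = 7.466 × 96485 = 720400 C.
t = Q/I = 720400 / 0.5330 A = 1352000 s.

1.35 × 10⁶ s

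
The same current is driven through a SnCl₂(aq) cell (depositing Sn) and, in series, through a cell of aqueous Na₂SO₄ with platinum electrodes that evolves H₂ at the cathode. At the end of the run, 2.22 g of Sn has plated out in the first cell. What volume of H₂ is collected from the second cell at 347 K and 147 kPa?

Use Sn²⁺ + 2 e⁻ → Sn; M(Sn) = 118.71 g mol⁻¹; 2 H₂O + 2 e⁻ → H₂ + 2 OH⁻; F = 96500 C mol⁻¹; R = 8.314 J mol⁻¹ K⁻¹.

n(Sn) = 2.22 / 118.71 = 0.01870 mol, so n(e⁻) = 2 × 0.01870 = 0.03740 mol.
The cells are in series, so the same 0.03740 mol of electrons passes through the second cell.
2 H₂O + 2 e⁻ → H₂ + 2 OH⁻ — 2 mol e⁻ per mol H₂, so n(H₂) = 0.03740/2 = 0.01870 mol.
V = nRT/P = (0.01870 × 8.314 × 347) / (147 × 10³) = 3.67 × 10⁻⁴ m³ = 0.367 L.

0.367 L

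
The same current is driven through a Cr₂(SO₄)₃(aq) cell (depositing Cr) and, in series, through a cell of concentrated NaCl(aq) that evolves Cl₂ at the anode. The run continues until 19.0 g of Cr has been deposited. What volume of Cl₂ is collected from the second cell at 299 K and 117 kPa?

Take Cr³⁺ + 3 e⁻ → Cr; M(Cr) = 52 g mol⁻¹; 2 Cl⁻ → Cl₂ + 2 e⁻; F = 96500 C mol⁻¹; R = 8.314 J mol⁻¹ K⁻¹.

n(Cr) = 19.0 / 52 = 0.3654 mol, so n(e⁻) = 3 × 0.3654 = 1.096 mol.
The cells are in series, so the same 1.096 mol of electrons passes through the second cell.
2 Cl⁻ → Cl₂ + 2 e⁻ — 2 mol e⁻ per mol Cl₂, so n(Cl₂) = 1.096/2 = 0.5481 mol.
V = nRT/P = (0.5481 × 8.314 × 299) / (117 × 10³) = 0.0116 m³ = 11.6 L.

11.6 L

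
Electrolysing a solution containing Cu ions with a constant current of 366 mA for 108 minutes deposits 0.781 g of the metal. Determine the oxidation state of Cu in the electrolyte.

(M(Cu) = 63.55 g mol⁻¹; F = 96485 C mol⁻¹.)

+2

Q = I·t = 0.3660 A × 6480.0 s = 2372 C, so n(e⁻) = 2372/96485 = 0.02458 mol.
n(Cu) deposited = 0.781 / 63.55 = 0.01229 mol.
Electrons per atom = n(e⁻)/n(Cu) = 0.02458 / 0.01229 = 2.00 ≈ 2, so the ion is Cu²⁺.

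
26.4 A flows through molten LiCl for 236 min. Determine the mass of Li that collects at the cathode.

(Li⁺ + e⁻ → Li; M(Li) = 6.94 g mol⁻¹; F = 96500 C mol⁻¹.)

26.9 g

Q = I·t = 26.40 A × 14160 s = 373800 C.
n(e⁻) = Q/F = 373800 / 96500 = 3.874 mol.
Li⁺ + e⁻ → Li, so n(Li) = n(e⁻)/1 = 3.874 mol.
m = n·M = 3.874 × 6.94 = 26.9 g.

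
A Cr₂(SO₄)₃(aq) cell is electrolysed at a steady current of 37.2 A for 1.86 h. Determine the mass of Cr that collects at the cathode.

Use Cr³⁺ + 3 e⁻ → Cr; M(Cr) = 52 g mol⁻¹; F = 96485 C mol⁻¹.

44.7 g

Q = I·t = 37.20 A × 6696.0 s = 249100 C.
n(e⁻) = Q/F = 249100 / 96485 = 2.582 mol.
Cr³⁺ + 3 e⁻ → Cr, so n(Cr) = n(e⁻)/3 = 0.8606 mol.
m = n·M = 0.8606 × 52 = 44.7 g.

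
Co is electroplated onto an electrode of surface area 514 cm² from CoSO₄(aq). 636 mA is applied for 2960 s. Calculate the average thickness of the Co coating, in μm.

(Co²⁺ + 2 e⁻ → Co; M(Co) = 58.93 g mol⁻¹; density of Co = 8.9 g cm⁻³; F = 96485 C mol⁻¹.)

1.26 μm

Q = I·t = 0.6360 × 2960.0 = 1883 C; n(e⁻) = 0.01951 mol.
n(Co) = n(e⁻)/2 = 0.009756 mol, so m = 0.009756 × 58.93 = 0.5749 g.
Volume = m/ρ = 0.5749 / 8.9 = 0.06460 cm³.
Thickness = V/A = 0.06460 / 514 = 1.26 × 10⁻⁴ cm = 1.26 μm.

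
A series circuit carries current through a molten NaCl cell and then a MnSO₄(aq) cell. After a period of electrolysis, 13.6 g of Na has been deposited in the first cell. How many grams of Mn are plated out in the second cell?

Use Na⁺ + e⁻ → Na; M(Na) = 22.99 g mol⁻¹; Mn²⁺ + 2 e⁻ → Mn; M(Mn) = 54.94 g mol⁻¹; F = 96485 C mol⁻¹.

16.3 g

n(Na) = 13.6 / 22.99 = 0.5916 mol.
Since Na⁺ + e⁻ → Na, n(e⁻) passed = 1 × 0.5916 = 0.5916 mol.
Cells in series carry the same charge, so the same 0.5916 mol of electrons passes through cell 2.
Mn²⁺ + 2 e⁻ → Mn, so n(Mn) = 0.5916 / 2 = 0.2958 mol.
m(Mn) = 0.2958 × 54.94 = 16.3 g.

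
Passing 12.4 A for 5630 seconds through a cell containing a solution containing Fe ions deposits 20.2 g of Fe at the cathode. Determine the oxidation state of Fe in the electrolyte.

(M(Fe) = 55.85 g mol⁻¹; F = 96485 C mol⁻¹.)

+2

Q = I·t = 12.40 A × 5630.0 s = 69810 C, so n(e⁻) = 69810/96485 = 0.7236 mol.
n(Fe) deposited = 20.2 / 55.85 = 0.3617 mol.
Electrons per atom = n(e⁻)/n(Fe) = 0.7236 / 0.3617 = 2.00 ≈ 2, so the ion is Fe²⁺.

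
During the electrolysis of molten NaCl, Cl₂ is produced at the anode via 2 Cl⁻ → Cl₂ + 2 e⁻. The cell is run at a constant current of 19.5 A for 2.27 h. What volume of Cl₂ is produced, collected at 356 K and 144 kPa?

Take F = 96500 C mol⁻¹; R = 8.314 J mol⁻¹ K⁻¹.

17.0 L

Q = I·t = 19.50 A × 8172.0 s = 159400 C.
n(e⁻) = Q/F = 159400 / 96500 = 1.651 mol.
2 electrons are transferred per Cl₂ molecule, so n(Cl₂) = 1.651 / 2 = 0.8257 mol.
V = nRT/P = (0.8257 × 8.314 × 356) / (144 × 10³ Pa) = 0.0170 m³ = 17.0 L.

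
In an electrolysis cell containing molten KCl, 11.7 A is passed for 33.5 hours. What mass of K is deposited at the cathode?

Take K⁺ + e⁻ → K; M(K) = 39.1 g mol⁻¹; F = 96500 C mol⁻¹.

Q = I·t = 11.70 A × 120600 s = 1411000 C.
n(e⁻) = Q/F = 1411000 / 96500 = 14.62 mol.
K⁺ + e⁻ → K, so n(K) = n(e⁻)/1 = 14.62 mol.
m = n·M = 14.62 × 39.1 = 572 g.

572 g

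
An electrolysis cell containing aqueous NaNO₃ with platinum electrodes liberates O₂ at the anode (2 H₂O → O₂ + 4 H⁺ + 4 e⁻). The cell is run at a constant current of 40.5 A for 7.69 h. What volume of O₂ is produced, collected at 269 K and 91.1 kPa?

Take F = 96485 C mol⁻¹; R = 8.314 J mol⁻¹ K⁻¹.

Q = I·t = 40.50 A × 27684 s = 1121000 C.
n(e⁻) = Q/F = 1121000 / 96485 = 11.62 mol.
4 electrons are transferred per O₂ molecule, so n(O₂) = 11.62 / 4 = 2.905 mol.
V = nRT/P = (2.905 × 8.314 × 269) / (91.1 × 10³ Pa) = 0.0713 m³ = 71.3 L.

71.3 L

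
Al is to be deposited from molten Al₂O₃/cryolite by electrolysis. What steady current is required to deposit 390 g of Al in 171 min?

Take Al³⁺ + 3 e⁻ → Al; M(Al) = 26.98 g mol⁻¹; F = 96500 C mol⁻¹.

n(Al) = 390 / 26.98 = 14.46 mol.
n(e⁻) = 3 × 14.46 = 43.37 mol.
Q = n(e⁻)·F = 43.37 × 96500 = 4185000 C.
I = Q/t = 4185000 / 10260 s = 408 A.

408 A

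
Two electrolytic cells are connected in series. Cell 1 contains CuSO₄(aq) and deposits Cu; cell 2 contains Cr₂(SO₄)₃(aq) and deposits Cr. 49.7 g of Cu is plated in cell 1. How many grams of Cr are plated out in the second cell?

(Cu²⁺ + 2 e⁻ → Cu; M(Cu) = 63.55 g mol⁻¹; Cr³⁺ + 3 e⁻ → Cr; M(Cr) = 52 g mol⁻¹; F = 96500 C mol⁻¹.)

27.1 g

n(Cu) = 49.7 / 63.55 = 0.7821 mol.
Since Cu²⁺ + 2 e⁻ → Cu, n(e⁻) passed = 2 × 0.7821 = 1.564 mol.
Cells in series carry the same charge, so the same 1.564 mol of electrons passes through cell 2.
Cr³⁺ + 3 e⁻ → Cr, so n(Cr) = 1.564 / 3 = 0.5214 mol.
m(Cr) = 0.5214 × 52 = 27.1 g.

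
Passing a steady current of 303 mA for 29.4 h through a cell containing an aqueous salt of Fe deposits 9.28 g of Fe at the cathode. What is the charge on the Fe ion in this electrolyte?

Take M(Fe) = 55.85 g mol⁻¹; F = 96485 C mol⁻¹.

+2

Q = I·t = 0.3030 A × 105840 s = 32070 C, so n(e⁻) = 32070/96485 = 0.3324 mol.
n(Fe) deposited = 9.28 / 55.85 = 0.1662 mol.
Electrons per atom = n(e⁻)/n(Fe) = 0.3324 / 0.1662 = 2.00 ≈ 2, so the ion is Fe²⁺.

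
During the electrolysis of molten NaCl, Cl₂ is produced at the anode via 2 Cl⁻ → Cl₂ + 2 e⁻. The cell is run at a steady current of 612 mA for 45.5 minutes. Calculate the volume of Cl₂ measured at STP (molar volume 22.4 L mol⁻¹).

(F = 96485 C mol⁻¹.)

0.194 L

Q = I·t = 0.6120 A × 2730.0 s = 1671 C.
n(e⁻) = Q/F = 1671 / 96485 = 0.01732 mol.
2 electrons are transferred per Cl₂ molecule, so n(Cl₂) = 0.01732 / 2 = 0.008658 mol.
V = n × V_m = 0.008658 × 22.4 = 0.194 L.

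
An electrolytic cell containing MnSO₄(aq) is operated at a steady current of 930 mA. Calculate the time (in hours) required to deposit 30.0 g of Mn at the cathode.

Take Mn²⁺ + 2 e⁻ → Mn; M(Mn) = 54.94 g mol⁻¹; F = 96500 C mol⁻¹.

n(Mn) = m/M = 30.0 / 54.94 = 0.5461 mol.
Each Mn atom requires 2 electrons, so n(e⁻) = 2 × 0.5461 = 1.092 mol.
Q = n(e⁻)·F = 1.092 × 96500 = 105400 C.
t = Q/I = 105400 / 0.9300 A = 113300 s = 31.5 h.

31.5 h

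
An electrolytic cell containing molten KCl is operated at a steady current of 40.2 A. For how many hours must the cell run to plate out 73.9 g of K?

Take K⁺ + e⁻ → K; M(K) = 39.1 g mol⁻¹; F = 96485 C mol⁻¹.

1.26 h

n(K) = m/M = 73.9 / 39.1 = 1.890 mol.
Each K atom requires 1 electron, so n(e⁻) = 1 × 1.890 = 1.890 mol.
Q = n(e⁻)·F = 1.890 × 96485 = 182400 C.
t = Q/I = 182400 / 40.20 A = 4536 s = 1.26 h.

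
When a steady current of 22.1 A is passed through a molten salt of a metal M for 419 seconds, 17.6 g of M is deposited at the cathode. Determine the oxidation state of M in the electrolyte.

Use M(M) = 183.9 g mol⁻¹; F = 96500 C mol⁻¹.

+1

Q = I·t = 22.10 A × 419.00 s = 9260 C, so n(e⁻) = 9260/96500 = 0.09596 mol.
n(M) deposited = 17.6 / 183.9 = 0.09570 mol.
Electrons per atom = n(e⁻)/n(M) = 0.09596 / 0.09570 = 1.00 ≈ 1, so the ion is M⁺.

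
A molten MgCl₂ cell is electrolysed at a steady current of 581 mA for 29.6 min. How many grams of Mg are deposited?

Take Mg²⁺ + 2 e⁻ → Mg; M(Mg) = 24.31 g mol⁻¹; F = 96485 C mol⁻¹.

Q = I·t = 0.5810 A × 1776.0 s = 1032 C.
n(e⁻) = Q/F = 1032 / 96485 = 0.01069 mol.
Mg²⁺ + 2 e⁻ → Mg, so n(Mg) = n(e⁻)/2 = 0.005347 mol.
m = n·M = 0.005347 × 24.31 = 0.130 g.

0.130 g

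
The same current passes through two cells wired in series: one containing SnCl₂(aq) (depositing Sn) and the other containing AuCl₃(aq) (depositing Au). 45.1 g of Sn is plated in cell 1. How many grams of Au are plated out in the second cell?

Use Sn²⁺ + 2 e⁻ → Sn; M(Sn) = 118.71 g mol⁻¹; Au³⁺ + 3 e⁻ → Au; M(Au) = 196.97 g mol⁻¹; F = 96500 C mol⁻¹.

49.9 g

n(Sn) = 45.1 / 118.71 = 0.3799 mol.
Since Sn²⁺ + 2 e⁻ → Sn, n(e⁻) passed = 2 × 0.3799 = 0.7598 mol.
Cells in series carry the same charge, so the same 0.7598 mol of electrons passes through cell 2.
Au³⁺ + 3 e⁻ → Au, so n(Au) = 0.7598 / 3 = 0.2533 mol.
m(Au) = 0.2533 × 196.97 = 49.9 g.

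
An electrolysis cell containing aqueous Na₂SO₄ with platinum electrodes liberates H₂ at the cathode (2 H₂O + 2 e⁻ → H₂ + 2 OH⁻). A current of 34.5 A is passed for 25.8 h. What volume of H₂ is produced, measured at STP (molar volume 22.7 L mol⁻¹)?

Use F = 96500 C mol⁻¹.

377 L

Q = I·t = 34.50 A × 92880 s = 3204000 C.
n(e⁻) = Q/F = 3204000 / 96500 = 33.21 mol.
2 electrons are transferred per H₂ molecule, so n(H₂) = 33.21 / 2 = 16.60 mol.
V = n × V_m = 16.60 × 22.7 = 377 L.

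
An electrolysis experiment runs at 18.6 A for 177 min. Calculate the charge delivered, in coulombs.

Q = I·t = 18.60 A × 10620 s = 1.98 × 10⁵ C.

1.98 × 10⁵ C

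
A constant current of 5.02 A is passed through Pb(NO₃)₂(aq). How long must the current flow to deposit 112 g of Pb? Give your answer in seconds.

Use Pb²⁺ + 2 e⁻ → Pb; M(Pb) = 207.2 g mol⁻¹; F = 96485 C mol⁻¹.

20800 s

n(Pb) = m/M = 112 / 207.2 = 0.5405 mol.
Each Pb atom requires 2 electrons, so n(e⁻) = 2 × 0.5405 = 1.081 mol.
Q = n(e⁻)·F = 1.081 × 96485 = 104300 C.
t = Q/I = 104300 / 5.020 A = 20780 s.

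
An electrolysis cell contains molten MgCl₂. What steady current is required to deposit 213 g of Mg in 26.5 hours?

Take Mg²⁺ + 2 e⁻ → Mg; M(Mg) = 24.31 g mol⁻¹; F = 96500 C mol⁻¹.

n(Mg) = 213 / 24.31 = 8.762 mol.
n(e⁻) = 2 × 8.762 = 17.52 mol.
Q = n(e⁻)·F = 17.52 × 96500 = 1691000 C.
I = Q/t = 1691000 / 95400 s = 17.7 A.

17.7 A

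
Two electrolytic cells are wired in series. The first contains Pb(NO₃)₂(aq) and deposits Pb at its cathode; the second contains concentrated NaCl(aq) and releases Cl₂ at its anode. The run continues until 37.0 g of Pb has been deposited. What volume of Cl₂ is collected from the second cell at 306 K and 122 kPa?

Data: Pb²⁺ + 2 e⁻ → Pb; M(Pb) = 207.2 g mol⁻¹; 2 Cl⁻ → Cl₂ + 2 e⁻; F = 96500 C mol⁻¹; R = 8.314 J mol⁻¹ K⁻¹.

3.72 L

n(Pb) = 37.0 / 207.2 = 0.1786 mol, so n(e⁻) = 2 × 0.1786 = 0.3571 mol.
The cells are in series, so the same 0.3571 mol of electrons passes through the second cell.
2 Cl⁻ → Cl₂ + 2 e⁻ — 2 mol e⁻ per mol Cl₂, so n(Cl₂) = 0.3571/2 = 0.1786 mol.
V = nRT/P = (0.1786 × 8.314 × 306) / (122 × 10³) = 0.00372 m³ = 3.72 L.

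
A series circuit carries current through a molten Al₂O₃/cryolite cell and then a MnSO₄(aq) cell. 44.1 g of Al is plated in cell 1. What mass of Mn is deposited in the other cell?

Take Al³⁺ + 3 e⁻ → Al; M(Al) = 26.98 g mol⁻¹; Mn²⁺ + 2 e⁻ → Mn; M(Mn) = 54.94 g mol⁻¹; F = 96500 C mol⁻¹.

135 g

n(Al) = 44.1 / 26.98 = 1.635 mol.
Since Al³⁺ + 3 e⁻ → Al, n(e⁻) passed = 3 × 1.635 = 4.904 mol.
Cells in series carry the same charge, so the same 4.904 mol of electrons passes through cell 2.
Mn²⁺ + 2 e⁻ → Mn, so n(Mn) = 4.904 / 2 = 2.452 mol.
m(Mn) = 2.452 × 54.94 = 135 g.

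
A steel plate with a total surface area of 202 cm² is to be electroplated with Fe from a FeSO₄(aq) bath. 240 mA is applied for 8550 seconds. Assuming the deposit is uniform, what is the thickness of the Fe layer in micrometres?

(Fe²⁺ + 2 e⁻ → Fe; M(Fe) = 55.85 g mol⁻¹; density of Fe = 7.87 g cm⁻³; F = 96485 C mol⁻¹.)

Q = I·t = 0.2400 × 8550.0 = 2052 C; n(e⁻) = 0.02127 mol.
n(Fe) = n(e⁻)/2 = 0.01063 mol, so m = 0.01063 × 55.85 = 0.5939 g.
Volume = m/ρ = 0.5939 / 7.87 = 0.07546 cm³.
Thickness = V/A = 0.07546 / 202 = 3.74 × 10⁻⁴ cm = 3.74 μm.

3.74 μm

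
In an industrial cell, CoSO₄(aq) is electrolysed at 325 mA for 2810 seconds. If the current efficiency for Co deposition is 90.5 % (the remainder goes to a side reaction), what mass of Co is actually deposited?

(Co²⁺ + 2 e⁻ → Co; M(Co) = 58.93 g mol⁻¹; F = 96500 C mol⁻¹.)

Q = I·t = 0.3250 × 2810.0 = 913.2 C.
n(e⁻) = 913.2/96500 = 0.009464 mol; theoretically n(Co) = 0.009464/2 = 0.004732 mol, m_theo = 0.2788 g.
At 90.5 % efficiency, m_actual = 0.905 × 0.2788 = 0.252 g.

0.252 g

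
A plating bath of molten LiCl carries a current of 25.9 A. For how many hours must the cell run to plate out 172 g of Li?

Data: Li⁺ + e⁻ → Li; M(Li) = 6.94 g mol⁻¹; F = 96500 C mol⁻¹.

n(Li) = m/M = 172 / 6.94 = 24.78 mol.
Each Li atom requires 1 electron, so n(e⁻) = 1 × 24.78 = 24.78 mol.
Q = n(e⁻)·F = 24.78 × 96500 = 2392000 C.
t = Q/I = 2392000 / 25.90 A = 92340 s = 25.7 h.

25.7 h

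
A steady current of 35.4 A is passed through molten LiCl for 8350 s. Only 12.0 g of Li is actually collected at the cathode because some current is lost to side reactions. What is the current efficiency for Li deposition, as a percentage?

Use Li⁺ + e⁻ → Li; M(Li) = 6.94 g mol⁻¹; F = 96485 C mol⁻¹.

56.4 %

Q = I·t = 35.40 × 8350.0 = 295600 C; n(e⁻) = 295600/96485 = 3.064 mol.
Theoretical n(Li) = n(e⁻)/1 = 3.064 mol, i.e. m_theo = 3.064 × 6.94 = 21.26 g.
Efficiency = m_actual / m_theo = 12.0 / 21.26 = 56.4 %.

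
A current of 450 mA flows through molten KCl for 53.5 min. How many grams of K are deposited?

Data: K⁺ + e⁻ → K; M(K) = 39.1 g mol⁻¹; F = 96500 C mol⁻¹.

0.585 g

Q = I·t = 0.4500 A × 3210.0 s = 1444 C.
n(e⁻) = Q/F = 1444 / 96500 = 0.01497 mol.
K⁺ + e⁻ → K, so n(K) = n(e⁻)/1 = 0.01497 mol.
m = n·M = 0.01497 × 39.1 = 0.585 g.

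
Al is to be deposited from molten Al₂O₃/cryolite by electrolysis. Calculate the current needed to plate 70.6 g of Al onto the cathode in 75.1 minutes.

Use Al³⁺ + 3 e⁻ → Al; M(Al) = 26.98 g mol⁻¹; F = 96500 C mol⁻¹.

n(Al) = 70.6 / 26.98 = 2.617 mol.
n(e⁻) = 3 × 2.617 = 7.850 mol.
Q = n(e⁻)·F = 7.850 × 96500 = 757600 C.
I = Q/t = 757600 / 4506.0 s = 168 A.

168 A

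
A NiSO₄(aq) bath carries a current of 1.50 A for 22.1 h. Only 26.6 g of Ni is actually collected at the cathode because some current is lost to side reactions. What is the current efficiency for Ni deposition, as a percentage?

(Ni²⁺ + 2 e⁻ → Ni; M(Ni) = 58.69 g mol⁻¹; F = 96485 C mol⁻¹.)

Q = I·t = 1.500 × 79560 = 119300 C; n(e⁻) = 119300/96485 = 1.237 mol.
Theoretical n(Ni) = n(e⁻)/2 = 0.6184 mol, i.e. m_theo = 0.6184 × 58.69 = 36.30 g.
Efficiency = m_actual / m_theo = 26.6 / 36.30 = 73.3 %.

73.3 %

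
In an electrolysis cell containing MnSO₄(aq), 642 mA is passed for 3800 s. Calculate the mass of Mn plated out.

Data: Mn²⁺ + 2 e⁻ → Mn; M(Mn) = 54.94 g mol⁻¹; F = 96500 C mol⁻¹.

Q = I·t = 0.6420 A × 3800.0 s = 2440 C.
n(e⁻) = Q/F = 2440 / 96500 = 0.02528 mol.
Mn²⁺ + 2 e⁻ → Mn, so n(Mn) = n(e⁻)/2 = 0.01264 mol.
m = n·M = 0.01264 × 54.94 = 0.694 g.

0.694 g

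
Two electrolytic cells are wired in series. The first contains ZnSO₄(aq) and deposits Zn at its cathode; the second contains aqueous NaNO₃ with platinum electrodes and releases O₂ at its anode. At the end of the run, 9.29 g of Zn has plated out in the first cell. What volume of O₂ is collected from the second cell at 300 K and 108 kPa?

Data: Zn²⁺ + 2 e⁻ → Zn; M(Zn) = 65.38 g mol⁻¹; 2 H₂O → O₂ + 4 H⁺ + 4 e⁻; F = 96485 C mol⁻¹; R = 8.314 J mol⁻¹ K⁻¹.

n(Zn) = 9.29 / 65.38 = 0.1421 mol, so n(e⁻) = 2 × 0.1421 = 0.2842 mol.
The cells are in series, so the same 0.2842 mol of electrons passes through the second cell.
2 H₂O → O₂ + 4 H⁺ + 4 e⁻ — 4 mol e⁻ per mol O₂, so n(O₂) = 0.2842/4 = 0.07105 mol.
V = nRT/P = (0.07105 × 8.314 × 300) / (108 × 10³) = 0.00164 m³ = 1.64 L.

1.64 L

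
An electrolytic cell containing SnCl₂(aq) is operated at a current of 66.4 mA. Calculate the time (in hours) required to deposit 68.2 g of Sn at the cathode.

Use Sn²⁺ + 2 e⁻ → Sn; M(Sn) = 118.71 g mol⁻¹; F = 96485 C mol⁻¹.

n(Sn) = m/M = 68.2 / 118.71 = 0.5745 mol.
Each Sn atom requires 2 electrons, so n(e⁻) = 2 × 0.5745 = 1.149 mol.
Q = n(e⁻)·F = 1.149 × 96485 = 110900 C.
t = Q/I = 110900 / 0.06640 A = 1670000 s = 464 h.

464 h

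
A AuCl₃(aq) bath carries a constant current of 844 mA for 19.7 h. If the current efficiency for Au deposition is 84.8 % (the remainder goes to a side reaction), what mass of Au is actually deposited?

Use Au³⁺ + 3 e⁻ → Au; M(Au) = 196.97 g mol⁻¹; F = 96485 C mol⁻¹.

Q = I·t = 0.8440 × 70920 = 59860 C.
n(e⁻) = 59860/96485 = 0.6204 mol; theoretically n(Au) = 0.6204/3 = 0.2068 mol, m_theo = 40.73 g.
At 84.8 % efficiency, m_actual = 0.848 × 40.73 = 34.5 g.

34.5 g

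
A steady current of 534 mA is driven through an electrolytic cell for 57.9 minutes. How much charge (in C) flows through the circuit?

Q = I·t = 0.5340 A × 3474.0 s = 1860 C.

1860 C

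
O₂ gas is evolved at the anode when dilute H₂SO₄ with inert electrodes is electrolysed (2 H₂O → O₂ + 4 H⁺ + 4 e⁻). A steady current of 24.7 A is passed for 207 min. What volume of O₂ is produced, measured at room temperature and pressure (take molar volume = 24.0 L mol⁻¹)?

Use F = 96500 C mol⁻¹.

19.1 L

Q = I·t = 24.70 A × 12420 s = 306800 C.
n(e⁻) = Q/F = 306800 / 96500 = 3.179 mol.
4 electrons are transferred per O₂ molecule, so n(O₂) = 3.179 / 4 = 0.7948 mol.
V = n × V_m = 0.7948 × 24.0 = 19.1 L.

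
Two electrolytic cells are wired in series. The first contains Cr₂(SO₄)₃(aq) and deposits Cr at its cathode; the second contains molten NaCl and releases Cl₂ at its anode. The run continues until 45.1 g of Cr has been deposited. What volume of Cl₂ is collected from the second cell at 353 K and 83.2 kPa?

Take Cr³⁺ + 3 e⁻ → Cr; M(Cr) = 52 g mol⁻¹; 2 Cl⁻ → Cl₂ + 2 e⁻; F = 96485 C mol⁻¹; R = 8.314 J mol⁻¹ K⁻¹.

45.9 L

n(Cr) = 45.1 / 52 = 0.8673 mol, so n(e⁻) = 3 × 0.8673 = 2.602 mol.
The cells are in series, so the same 2.602 mol of electrons passes through the second cell.
2 Cl⁻ → Cl₂ + 2 e⁻ — 2 mol e⁻ per mol Cl₂, so n(Cl₂) = 2.602/2 = 1.301 mol.
V = nRT/P = (1.301 × 8.314 × 353) / (83.2 × 10³) = 0.0459 m³ = 45.9 L.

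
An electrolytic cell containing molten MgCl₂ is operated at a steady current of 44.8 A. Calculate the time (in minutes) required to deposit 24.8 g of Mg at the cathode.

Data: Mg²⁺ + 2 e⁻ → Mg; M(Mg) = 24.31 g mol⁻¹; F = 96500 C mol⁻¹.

73.2 min

n(Mg) = m/M = 24.8 / 24.31 = 1.020 mol.
Each Mg atom requires 2 electrons, so n(e⁻) = 2 × 1.020 = 2.040 mol.
Q = n(e⁻)·F = 2.040 × 96500 = 196900 C.
t = Q/I = 196900 / 44.80 A = 4395 s = 73.2 min.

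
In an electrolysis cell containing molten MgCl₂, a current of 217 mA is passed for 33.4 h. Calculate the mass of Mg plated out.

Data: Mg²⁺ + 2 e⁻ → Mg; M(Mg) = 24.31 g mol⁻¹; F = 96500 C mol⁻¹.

Q = I·t = 0.2170 A × 120240 s = 26090 C.
n(e⁻) = Q/F = 26090 / 96500 = 0.2704 mol.
Mg²⁺ + 2 e⁻ → Mg, so n(Mg) = n(e⁻)/2 = 0.1352 mol.
m = n·M = 0.1352 × 24.31 = 3.29 g.

3.29 g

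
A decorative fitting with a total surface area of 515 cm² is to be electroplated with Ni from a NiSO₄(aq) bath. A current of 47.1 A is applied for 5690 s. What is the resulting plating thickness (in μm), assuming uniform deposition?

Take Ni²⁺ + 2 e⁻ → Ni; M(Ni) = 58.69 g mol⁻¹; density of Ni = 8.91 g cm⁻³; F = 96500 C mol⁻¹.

178 μm

Q = I·t = 47.10 × 5690.0 = 268000 C; n(e⁻) = 2.777 mol.
n(Ni) = n(e⁻)/2 = 1.389 mol, so m = 1.389 × 58.69 = 81.50 g.
Volume = m/ρ = 81.50 / 8.91 = 9.147 cm³.
Thickness = V/A = 9.147 / 515 = 0.0178 cm = 178 μm.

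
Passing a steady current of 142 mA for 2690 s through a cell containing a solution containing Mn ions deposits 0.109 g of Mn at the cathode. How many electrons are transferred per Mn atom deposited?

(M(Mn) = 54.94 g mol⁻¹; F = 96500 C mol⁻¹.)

Q = I·t = 0.1420 A × 2690.0 s = 382.0 C, so n(e⁻) = 382.0/96500 = 0.003958 mol.
n(Mn) deposited = 0.109 / 54.94 = 0.001984 mol.
Electrons per atom = n(e⁻)/n(Mn) = 0.003958 / 0.001984 = 2.00 ≈ 2, so the ion is Mn²⁺.

2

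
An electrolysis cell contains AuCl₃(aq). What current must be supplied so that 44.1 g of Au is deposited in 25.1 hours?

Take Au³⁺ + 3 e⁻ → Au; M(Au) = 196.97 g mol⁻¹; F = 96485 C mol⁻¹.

0.717 A

n(Au) = 44.1 / 196.97 = 0.2239 mol.
n(e⁻) = 3 × 0.2239 = 0.6717 mol.
Q = n(e⁻)·F = 0.6717 × 96485 = 64810 C.
I = Q/t = 64810 / 90360 s = 0.717 A.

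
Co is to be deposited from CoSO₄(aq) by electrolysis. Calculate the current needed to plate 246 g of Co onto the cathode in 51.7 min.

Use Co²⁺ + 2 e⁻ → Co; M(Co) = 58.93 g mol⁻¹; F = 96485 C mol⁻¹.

n(Co) = 246 / 58.93 = 4.174 mol.
n(e⁻) = 2 × 4.174 = 8.349 mol.
Q = n(e⁻)·F = 8.349 × 96485 = 805500 C.
I = Q/t = 805500 / 3102.0 s = 260 A.

260 A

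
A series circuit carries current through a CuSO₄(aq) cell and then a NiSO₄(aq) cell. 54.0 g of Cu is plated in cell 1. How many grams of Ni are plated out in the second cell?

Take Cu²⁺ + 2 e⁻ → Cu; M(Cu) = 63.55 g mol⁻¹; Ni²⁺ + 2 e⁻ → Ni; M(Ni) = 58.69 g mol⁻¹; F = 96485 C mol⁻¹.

n(Cu) = 54.0 / 63.55 = 0.8497 mol.
Since Cu²⁺ + 2 e⁻ → Cu, n(e⁻) passed = 2 × 0.8497 = 1.699 mol.
Cells in series carry the same charge, so the same 1.699 mol of electrons passes through cell 2.
Ni²⁺ + 2 e⁻ → Ni, so n(Ni) = 1.699 / 2 = 0.8497 mol.
m(Ni) = 0.8497 × 58.69 = 49.9 g.

49.9 g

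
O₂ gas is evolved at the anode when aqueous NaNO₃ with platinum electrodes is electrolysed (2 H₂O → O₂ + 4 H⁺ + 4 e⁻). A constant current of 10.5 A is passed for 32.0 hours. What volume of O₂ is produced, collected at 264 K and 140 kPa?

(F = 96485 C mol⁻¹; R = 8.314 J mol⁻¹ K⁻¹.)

Q = I·t = 10.50 A × 115200 s = 1210000 C.
n(e⁻) = Q/F = 1210000 / 96485 = 12.54 mol.
4 electrons are transferred per O₂ molecule, so n(O₂) = 12.54 / 4 = 3.134 mol.
V = nRT/P = (3.134 × 8.314 × 264) / (140 × 10³ Pa) = 0.0491 m³ = 49.1 L.

49.1 L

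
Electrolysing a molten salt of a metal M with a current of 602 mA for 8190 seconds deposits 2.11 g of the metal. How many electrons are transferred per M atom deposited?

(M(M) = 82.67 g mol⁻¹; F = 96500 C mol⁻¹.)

2

Q = I·t = 0.6020 A × 8190.0 s = 4930 C, so n(e⁻) = 4930/96500 = 0.05109 mol.
n(M) deposited = 2.11 / 82.67 = 0.02552 mol.
Electrons per atom = n(e⁻)/n(M) = 0.05109 / 0.02552 = 2.00 ≈ 2, so the ion is M²⁺.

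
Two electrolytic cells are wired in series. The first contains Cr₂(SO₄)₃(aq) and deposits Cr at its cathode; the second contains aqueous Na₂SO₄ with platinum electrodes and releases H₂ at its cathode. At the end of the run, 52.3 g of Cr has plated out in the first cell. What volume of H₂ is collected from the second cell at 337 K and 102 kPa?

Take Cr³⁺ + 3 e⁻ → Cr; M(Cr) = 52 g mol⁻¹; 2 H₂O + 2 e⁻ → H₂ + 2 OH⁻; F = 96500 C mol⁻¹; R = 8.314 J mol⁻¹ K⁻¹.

n(Cr) = 52.3 / 52 = 1.006 mol, so n(e⁻) = 3 × 1.006 = 3.017 mol.
The cells are in series, so the same 3.017 mol of electrons passes through the second cell.
2 H₂O + 2 e⁻ → H₂ + 2 OH⁻ — 2 mol e⁻ per mol H₂, so n(H₂) = 3.017/2 = 1.509 mol.
V = nRT/P = (1.509 × 8.314 × 337) / (102 × 10³) = 0.0414 m³ = 41.4 L.

41.4 L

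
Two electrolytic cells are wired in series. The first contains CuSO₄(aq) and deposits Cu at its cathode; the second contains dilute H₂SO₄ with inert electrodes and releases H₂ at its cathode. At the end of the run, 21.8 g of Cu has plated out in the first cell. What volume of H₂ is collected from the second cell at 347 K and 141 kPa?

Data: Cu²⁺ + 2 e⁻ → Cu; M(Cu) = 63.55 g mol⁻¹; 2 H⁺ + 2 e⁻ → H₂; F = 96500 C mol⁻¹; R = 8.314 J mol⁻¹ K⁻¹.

7.02 L

n(Cu) = 21.8 / 63.55 = 0.3430 mol, so n(e⁻) = 2 × 0.3430 = 0.6861 mol.
The cells are in series, so the same 0.6861 mol of electrons passes through the second cell.
2 H⁺ + 2 e⁻ → H₂ — 2 mol e⁻ per mol H₂, so n(H₂) = 0.6861/2 = 0.3430 mol.
V = nRT/P = (0.3430 × 8.314 × 347) / (141 × 10³) = 0.00702 m³ = 7.02 L.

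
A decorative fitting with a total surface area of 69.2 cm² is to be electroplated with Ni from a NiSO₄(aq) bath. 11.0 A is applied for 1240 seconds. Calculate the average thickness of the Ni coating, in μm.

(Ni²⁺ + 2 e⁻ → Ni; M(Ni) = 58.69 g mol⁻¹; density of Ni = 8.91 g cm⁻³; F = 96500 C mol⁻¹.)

67.3 μm

Q = I·t = 11.00 × 1240.0 = 13640 C; n(e⁻) = 0.1413 mol.
n(Ni) = n(e⁻)/2 = 0.07067 mol, so m = 0.07067 × 58.69 = 4.148 g.
Volume = m/ρ = 4.148 / 8.91 = 0.4655 cm³.
Thickness = V/A = 0.4655 / 69.2 = 0.00673 cm = 67.3 μm.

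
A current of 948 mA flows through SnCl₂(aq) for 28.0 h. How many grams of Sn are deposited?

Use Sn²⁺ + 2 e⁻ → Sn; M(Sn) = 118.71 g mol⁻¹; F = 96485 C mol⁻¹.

58.8 g

Q = I·t = 0.9480 A × 100800 s = 95560 C.
n(e⁻) = Q/F = 95560 / 96485 = 0.9904 mol.
Sn²⁺ + 2 e⁻ → Sn, so n(Sn) = n(e⁻)/2 = 0.4952 mol.
m = n·M = 0.4952 × 118.71 = 58.8 g.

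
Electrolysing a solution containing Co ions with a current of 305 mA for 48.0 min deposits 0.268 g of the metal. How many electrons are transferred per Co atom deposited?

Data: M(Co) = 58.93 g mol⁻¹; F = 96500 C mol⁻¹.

2

Q = I·t = 0.3050 A × 2880.0 s = 878.4 C, so n(e⁻) = 878.4/96500 = 0.009103 mol.
n(Co) deposited = 0.268 / 58.93 = 0.004548 mol.
Electrons per atom = n(e⁻)/n(Co) = 0.009103 / 0.004548 = 2.00 ≈ 2, so the ion is Co²⁺.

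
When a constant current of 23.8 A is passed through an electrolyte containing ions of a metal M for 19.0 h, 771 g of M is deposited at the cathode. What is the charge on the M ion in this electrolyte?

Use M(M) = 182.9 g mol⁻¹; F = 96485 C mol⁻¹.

Q = I·t = 23.80 A × 68400 s = 1628000 C, so n(e⁻) = 1628000/96485 = 16.87 mol.
n(M) deposited = 771 / 182.9 = 4.215 mol.
Electrons per atom = n(e⁻)/n(M) = 16.87 / 4.215 = 4.00 ≈ 4, so the ion is M⁴⁺.

+4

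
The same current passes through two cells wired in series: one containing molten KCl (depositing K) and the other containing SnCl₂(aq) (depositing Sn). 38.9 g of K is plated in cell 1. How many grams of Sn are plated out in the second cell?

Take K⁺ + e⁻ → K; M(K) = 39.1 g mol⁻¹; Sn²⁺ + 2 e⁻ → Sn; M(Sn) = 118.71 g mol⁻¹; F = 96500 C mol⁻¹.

59.1 g

n(K) = 38.9 / 39.1 = 0.9949 mol.
Since K⁺ + e⁻ → K, n(e⁻) passed = 1 × 0.9949 = 0.9949 mol.
Cells in series carry the same charge, so the same 0.9949 mol of electrons passes through cell 2.
Sn²⁺ + 2 e⁻ → Sn, so n(Sn) = 0.9949 / 2 = 0.4974 mol.
m(Sn) = 0.4974 × 118.71 = 59.1 g.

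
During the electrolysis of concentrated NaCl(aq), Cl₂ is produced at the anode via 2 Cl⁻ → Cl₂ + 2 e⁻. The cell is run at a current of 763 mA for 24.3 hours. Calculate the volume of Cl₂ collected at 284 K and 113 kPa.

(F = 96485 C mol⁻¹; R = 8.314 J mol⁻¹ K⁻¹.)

7.23 L

Q = I·t = 0.7630 A × 87480 s = 66750 C.
n(e⁻) = Q/F = 66750 / 96485 = 0.6918 mol.
2 electrons are transferred per Cl₂ molecule, so n(Cl₂) = 0.6918 / 2 = 0.3459 mol.
V = nRT/P = (0.3459 × 8.314 × 284) / (113 × 10³ Pa) = 0.00723 m³ = 7.23 L.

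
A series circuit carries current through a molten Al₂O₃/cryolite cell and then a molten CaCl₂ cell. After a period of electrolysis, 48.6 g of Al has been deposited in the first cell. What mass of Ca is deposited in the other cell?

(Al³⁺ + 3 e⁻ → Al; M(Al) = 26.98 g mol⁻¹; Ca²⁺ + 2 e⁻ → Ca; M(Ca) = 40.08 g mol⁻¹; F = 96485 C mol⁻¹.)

108 g

n(Al) = 48.6 / 26.98 = 1.801 mol.
Since Al³⁺ + 3 e⁻ → Al, n(e⁻) passed = 3 × 1.801 = 5.404 mol.
Cells in series carry the same charge, so the same 5.404 mol of electrons passes through cell 2.
Ca²⁺ + 2 e⁻ → Ca, so n(Ca) = 5.404 / 2 = 2.702 mol.
m(Ca) = 2.702 × 40.08 = 108 g.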